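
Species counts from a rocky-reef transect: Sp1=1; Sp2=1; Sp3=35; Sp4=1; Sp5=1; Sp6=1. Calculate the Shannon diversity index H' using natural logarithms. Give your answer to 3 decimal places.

Total N = 1+1+35+1+1+1 = 40, so the proportions are 0.025, 0.025, 0.875, 0.025, 0.025, 0.025 (working shown to 5 dp, full precision carried).
Each pᵢ ln pᵢ term: 0.025×(-3.68888)=-0.09222, 0.025×(-3.68888)=-0.09222, 0.875×(-0.13353)=-0.11684, 0.025×(-3.68888)=-0.09222, 0.025×(-3.68888)=-0.09222, 0.025×(-3.68888)=-0.09222.
Sum = -0.57795, so H' = 0.578.

0.578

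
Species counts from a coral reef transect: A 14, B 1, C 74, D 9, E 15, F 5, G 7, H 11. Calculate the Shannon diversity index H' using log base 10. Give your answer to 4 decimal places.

Total N = 14+1+74+9+15+5+7+11 = 136, so the proportions are 0.102941, 0.007353, 0.544118, 0.066176, 0.110294, 0.036765, 0.051471, 0.080882 (working shown to 6 dp, full precision carried).
Each pᵢ log₁₀ pᵢ term: 0.102941×(-0.987411)=-0.101645, 0.007353×(-2.133539)=-0.015688, 0.544118×(-0.264307)=-0.143814, 0.066176×(-1.179296)=-0.078042, 0.110294×(-0.957448)=-0.105601, 0.036765×(-1.434569)=-0.052742, 0.051471×(-1.288441)=-0.066317, 0.080882×(-1.092146)=-0.088335.
Sum = -0.652183, so H' = 0.6522.

0.6522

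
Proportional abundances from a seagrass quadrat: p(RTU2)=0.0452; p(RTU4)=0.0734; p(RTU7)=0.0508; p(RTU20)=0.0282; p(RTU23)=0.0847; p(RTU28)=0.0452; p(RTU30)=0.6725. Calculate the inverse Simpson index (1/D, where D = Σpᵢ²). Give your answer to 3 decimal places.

D = 0.0452² + 0.0734² + 0.0508² + 0.0282² + 0.0847² + 0.0452² + 0.6725² = 0.002043 + 0.005388 + 0.002581 + 0.000795 + 0.007174 + 0.002043 + 0.452256 = 0.472280 (working shown to 6 dp, full precision carried).
So 1/D = 2.11739, i.e. 2.117 to 3 decimal places.

2.117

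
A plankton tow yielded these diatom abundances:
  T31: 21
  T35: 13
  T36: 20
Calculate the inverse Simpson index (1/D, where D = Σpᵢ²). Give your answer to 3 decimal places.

2.887

Total N = 21+13+20 = 54, so the proportions are 0.388889, 0.240741, 0.37037 (working shown to 6 dp, full precision carried).
D = 0.388889² + 0.240741² + 0.37037² = 0.151235 + 0.057956 + 0.137174 = 0.346365.
So 1/D = 2.88713, i.e. 2.887 to 3 decimal places.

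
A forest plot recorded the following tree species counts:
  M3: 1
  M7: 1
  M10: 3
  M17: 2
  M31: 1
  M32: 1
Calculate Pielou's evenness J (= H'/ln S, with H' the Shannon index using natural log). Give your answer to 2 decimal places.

0.94

Total N = 1+1+3+2+1+1 = 9, so the proportions are 0.1111, 0.1111, 0.3333, 0.2222, 0.1111, 0.1111 (working shown to 4 dp, full precision carried).
H' = −Σ pᵢ ln pᵢ = −((-0.2441) + (-0.2441) + (-0.3662) + (-0.3342) + (-0.2441) + (-0.2441)) = 1.6770.
With S = 6 species, ln S = 1.7918, so J = 1.6770/1.7918 = 0.9359, i.e. 0.94 to 2 decimal places.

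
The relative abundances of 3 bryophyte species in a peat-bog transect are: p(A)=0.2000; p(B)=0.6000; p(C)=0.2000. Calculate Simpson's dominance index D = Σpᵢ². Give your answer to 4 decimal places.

D = 0.2² + 0.6² + 0.2² = 0.040000 + 0.360000 + 0.040000 = 0.440000 (working shown to 6 dp, full precision carried).
To 4 decimal places, D = 0.4400.

0.4400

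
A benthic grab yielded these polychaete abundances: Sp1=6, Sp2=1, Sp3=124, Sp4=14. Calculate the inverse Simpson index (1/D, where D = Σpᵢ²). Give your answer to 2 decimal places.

Total N = 6+1+124+14 = 145, so the proportions are 0.04138, 0.0069, 0.85517, 0.09655 (working shown to 5 dp, full precision carried).
D = 0.04138² + 0.0069² + 0.85517² + 0.09655² = 0.00171 + 0.00005 + 0.73132 + 0.00932 = 0.74240.
So 1/D = 1.3470, i.e. 1.35 to 2 decimal places.

1.35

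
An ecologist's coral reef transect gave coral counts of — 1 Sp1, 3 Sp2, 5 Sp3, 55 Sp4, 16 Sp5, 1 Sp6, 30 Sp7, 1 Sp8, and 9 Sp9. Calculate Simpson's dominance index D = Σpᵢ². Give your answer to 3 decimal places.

Total N = 1+3+5+55+16+1+30+1+9 = 121, so the proportions are 0.00826, 0.02479, 0.04132, 0.45455, 0.13223, 0.00826, 0.24793, 0.00826, 0.07438 (working shown to 5 dp, full precision carried).
D = 0.00826² + 0.02479² + 0.04132² + 0.45455² + 0.13223² + 0.00826² + 0.24793² + 0.00826² + 0.07438² = 0.00007 + 0.00061 + 0.00171 + 0.20661 + 0.01749 + 0.00007 + 0.06147 + 0.00007 + 0.00553 = 0.29363.
To 3 decimal places, D = 0.294.

0.294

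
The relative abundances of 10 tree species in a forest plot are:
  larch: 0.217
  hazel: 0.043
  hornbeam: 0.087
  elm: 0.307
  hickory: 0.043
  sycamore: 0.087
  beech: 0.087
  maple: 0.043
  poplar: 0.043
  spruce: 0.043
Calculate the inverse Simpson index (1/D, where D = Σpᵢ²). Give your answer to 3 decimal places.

5.771

D = 0.217² + 0.043² + 0.087² + 0.307² + 0.043² + 0.087² + 0.087² + 0.043² + 0.043² + 0.043² = 0.0470890 + 0.0018490 + 0.0075690 + 0.0942490 + 0.0018490 + 0.0075690 + 0.0075690 + 0.0018490 + 0.0018490 + 0.0018490 = 0.1732900 (working shown to 7 dp, full precision carried).
So 1/D = 5.77067, i.e. 5.771 to 3 decimal places.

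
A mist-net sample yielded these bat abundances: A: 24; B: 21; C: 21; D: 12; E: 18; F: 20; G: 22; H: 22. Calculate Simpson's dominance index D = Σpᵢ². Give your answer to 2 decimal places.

0.13

Total N = 24+21+21+12+18+20+22+22 = 160, so the proportions are 0.15, 0.1313, 0.1313, 0.075, 0.1125, 0.125, 0.1375, 0.1375 (working shown to 4 dp, full precision carried).
D = 0.15² + 0.1313² + 0.1313² + 0.075² + 0.1125² + 0.125² + 0.1375² + 0.1375² = 0.0225 + 0.0172 + 0.0172 + 0.0056 + 0.0127 + 0.0156 + 0.0189 + 0.0189 = 0.1287.
To 2 decimal places, D = 0.13.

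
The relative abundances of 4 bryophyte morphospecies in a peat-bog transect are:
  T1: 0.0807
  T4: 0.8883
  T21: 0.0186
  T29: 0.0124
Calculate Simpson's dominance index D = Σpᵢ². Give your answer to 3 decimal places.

D = 0.0807² + 0.8883² + 0.0186² + 0.0124² = 0.00651 + 0.78908 + 0.00035 + 0.00015 = 0.79609 (working shown to 5 dp, full precision carried).
To 3 decimal places, D = 0.796.

0.796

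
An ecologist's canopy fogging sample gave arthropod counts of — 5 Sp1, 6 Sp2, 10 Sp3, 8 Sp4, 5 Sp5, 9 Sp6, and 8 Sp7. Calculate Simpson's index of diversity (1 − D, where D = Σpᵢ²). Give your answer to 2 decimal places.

Total N = 5+6+10+8+5+9+8 = 51, so the proportions are 0.098, 0.1176, 0.1961, 0.1569, 0.098, 0.1765, 0.1569 (working shown to 4 dp, full precision carried).
D = 0.098² + 0.1176² + 0.1961² + 0.1569² + 0.098² + 0.1765² + 0.1569² = 0.0096 + 0.0138 + 0.0384 + 0.0246 + 0.0096 + 0.0311 + 0.0246 = 0.1519.
So 1 − D = 0.8481, i.e. 0.85 to 2 decimal places.

0.85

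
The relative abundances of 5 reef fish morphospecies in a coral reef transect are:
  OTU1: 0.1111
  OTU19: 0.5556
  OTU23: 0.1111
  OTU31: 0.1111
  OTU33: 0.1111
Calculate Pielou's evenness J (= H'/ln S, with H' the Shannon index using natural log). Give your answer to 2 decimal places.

0.81

H' = −Σ pᵢ ln pᵢ = −((-0.2441) + (-0.3265) + (-0.2441) + (-0.2441) + (-0.2441)) = 1.3030 (working shown to 4 dp, full precision carried).
With S = 5 species, ln S = 1.6094, so J = 1.3030/1.6094 = 0.8096, i.e. 0.81 to 2 decimal places.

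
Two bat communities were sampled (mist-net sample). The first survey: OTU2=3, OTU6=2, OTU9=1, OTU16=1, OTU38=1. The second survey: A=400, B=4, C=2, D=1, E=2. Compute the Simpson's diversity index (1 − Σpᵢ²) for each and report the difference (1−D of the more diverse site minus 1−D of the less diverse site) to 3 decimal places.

0.707

The first survey: N=8, proportions 0.375, 0.25, 0.125, 0.125, 0.125, giving 1−D = 0.75000 (working shown to 5 dp, full precision carried).
The second survey: N=409, proportions 0.978, 0.00978, 0.00489, 0.00244, 0.00489, giving 1−D = 0.04338.
Difference = |0.75000 − 0.04338| = 0.70662, i.e. 0.707 to 3 decimal places.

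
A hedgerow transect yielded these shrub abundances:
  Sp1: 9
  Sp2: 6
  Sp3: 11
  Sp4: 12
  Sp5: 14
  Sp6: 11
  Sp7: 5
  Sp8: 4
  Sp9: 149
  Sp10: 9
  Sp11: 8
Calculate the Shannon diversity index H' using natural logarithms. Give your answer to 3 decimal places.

Total N = 9+6+11+12+14+11+5+4+149+9+8 = 238, so the proportions are 0.03782, 0.02521, 0.04622, 0.05042, 0.05882, 0.04622, 0.02101, 0.01681, 0.62605, 0.03782, 0.03361 (working shown to 5 dp, full precision carried).
Each pᵢ ln pᵢ term: 0.03782×(-3.27505)=-0.12385, 0.02521×(-3.68051)=-0.09279, 0.04622×(-3.07438)=-0.14209, 0.05042×(-2.98736)=-0.15062, 0.05882×(-2.83321)=-0.16666, 0.04622×(-3.07438)=-0.14209, 0.02101×(-3.86283)=-0.08115, 0.01681×(-4.08598)=-0.06867, 0.62605×(-0.46832)=-0.29319, 0.03782×(-3.27505)=-0.12385, 0.03361×(-3.39283)=-0.11404.
Sum = -1.49901, so H' = 1.499.

1.499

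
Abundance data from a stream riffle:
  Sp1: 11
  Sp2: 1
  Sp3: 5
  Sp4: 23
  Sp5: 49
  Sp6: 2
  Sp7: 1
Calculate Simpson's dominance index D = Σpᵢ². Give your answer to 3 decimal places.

0.364

Total N = 11+1+5+23+49+2+1 = 92, so the proportions are 0.11957, 0.01087, 0.05435, 0.25, 0.53261, 0.02174, 0.01087 (working shown to 5 dp, full precision carried).
D = 0.11957² + 0.01087² + 0.05435² + 0.25² + 0.53261² + 0.02174² + 0.01087² = 0.01430 + 0.00012 + 0.00295 + 0.06250 + 0.28367 + 0.00047 + 0.00012 = 0.36413.
To 3 decimal places, D = 0.364.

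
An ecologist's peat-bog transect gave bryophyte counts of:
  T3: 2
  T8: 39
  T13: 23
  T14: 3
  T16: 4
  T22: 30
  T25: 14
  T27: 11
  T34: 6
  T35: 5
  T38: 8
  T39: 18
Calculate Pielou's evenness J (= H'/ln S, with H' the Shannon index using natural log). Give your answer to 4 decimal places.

0.8696

Total N = 2+39+23+3+4+30+14+11+6+5+8+18 = 163, so the proportions are 0.01227, 0.239264, 0.141104, 0.018405, 0.02454, 0.184049, 0.08589, 0.067485, 0.03681, 0.030675, 0.04908, 0.110429 (working shown to 6 dp, full precision carried).
H' = −Σ pᵢ ln pᵢ = −((-0.053995) + (-0.342192) + (-0.276318) + (-0.073530) + (-0.090981) + (-0.311513) + (-0.210833) + (-0.181929) + (-0.121546) + (-0.106881) + (-0.147942) + (-0.243318)) = 2.160976.
With S = 12 species, ln S = 2.484907, so J = 2.160976/2.484907 = 0.869641, i.e. 0.8696 to 4 decimal places.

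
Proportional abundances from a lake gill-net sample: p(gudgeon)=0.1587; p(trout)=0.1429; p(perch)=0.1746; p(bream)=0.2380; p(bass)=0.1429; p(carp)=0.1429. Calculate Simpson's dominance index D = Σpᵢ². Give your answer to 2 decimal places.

D = 0.1587² + 0.1429² + 0.1746² + 0.238² + 0.1429² + 0.1429² = 0.0252 + 0.0204 + 0.0305 + 0.0566 + 0.0204 + 0.0204 = 0.1736 (working shown to 4 dp, full precision carried).
To 2 decimal places, D = 0.17.

0.17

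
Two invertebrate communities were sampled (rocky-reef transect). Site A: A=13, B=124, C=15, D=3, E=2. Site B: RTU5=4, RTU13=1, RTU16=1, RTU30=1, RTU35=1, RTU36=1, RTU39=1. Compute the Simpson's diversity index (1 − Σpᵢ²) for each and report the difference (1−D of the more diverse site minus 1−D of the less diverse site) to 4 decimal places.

0.4203

Site A: N=157, proportions 0.082803, 0.789809, 0.095541, 0.019108, 0.012739, giving 1−D = 0.359690 (working shown to 6 dp, full precision carried).
Site B: N=10, proportions 0.4, 0.1, 0.1, 0.1, 0.1, 0.1, 0.1, giving 1−D = 0.780000.
Difference = |0.359690 − 0.780000| = 0.420310, i.e. 0.4203 to 4 decimal places.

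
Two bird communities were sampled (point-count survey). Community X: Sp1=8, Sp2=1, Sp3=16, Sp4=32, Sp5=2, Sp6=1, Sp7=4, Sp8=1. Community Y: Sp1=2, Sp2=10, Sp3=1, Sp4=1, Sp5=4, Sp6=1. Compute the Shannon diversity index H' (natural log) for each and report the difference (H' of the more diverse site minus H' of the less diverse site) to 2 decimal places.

0.06

Community X: N=65, proportions 0.1231, 0.0154, 0.2462, 0.4923, 0.0308, 0.0154, 0.0615, 0.0154, giving H' = 1.4231 (working shown to 4 dp, full precision carried).
Community Y: N=19, proportions 0.1053, 0.5263, 0.0526, 0.0526, 0.2105, 0.0526, giving H' = 1.3677.
Difference = |1.4231 − 1.3677| = 0.0554, i.e. 0.06 to 2 decimal places.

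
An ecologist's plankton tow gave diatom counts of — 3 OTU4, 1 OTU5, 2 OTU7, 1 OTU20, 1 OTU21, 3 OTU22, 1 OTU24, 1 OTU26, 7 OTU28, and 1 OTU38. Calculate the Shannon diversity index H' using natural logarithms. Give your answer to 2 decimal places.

Total N = 3+1+2+1+1+3+1+1+7+1 = 21, so the proportions are 0.1429, 0.0476, 0.0952, 0.0476, 0.0476, 0.1429, 0.0476, 0.0476, 0.3333, 0.0476 (working shown to 4 dp, full precision carried).
Each pᵢ ln pᵢ term: 0.1429×(-1.9459)=-0.2780, 0.0476×(-3.0445)=-0.1450, 0.0952×(-2.3514)=-0.2239, 0.0476×(-3.0445)=-0.1450, 0.0476×(-3.0445)=-0.1450, 0.1429×(-1.9459)=-0.2780, 0.0476×(-3.0445)=-0.1450, 0.0476×(-3.0445)=-0.1450, 0.3333×(-1.0986)=-0.3662, 0.0476×(-3.0445)=-0.1450.
Sum = -2.0160, so H' = 2.02.

2.02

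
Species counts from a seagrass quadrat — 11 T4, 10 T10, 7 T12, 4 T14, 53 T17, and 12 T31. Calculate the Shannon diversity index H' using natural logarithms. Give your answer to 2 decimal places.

Total N = 11+10+7+4+53+12 = 97, so the proportions are 0.1134, 0.1031, 0.0722, 0.0412, 0.5464, 0.1237 (working shown to 4 dp, full precision carried).
Each pᵢ ln pᵢ term: 0.1134×(-2.1768)=-0.2469, 0.1031×(-2.2721)=-0.2342, 0.0722×(-2.6288)=-0.1897, 0.0412×(-3.1884)=-0.1315, 0.5464×(-0.6044)=-0.3302, 0.1237×(-2.0898)=-0.2585.
Sum = -1.3911, so H' = 1.39.

1.39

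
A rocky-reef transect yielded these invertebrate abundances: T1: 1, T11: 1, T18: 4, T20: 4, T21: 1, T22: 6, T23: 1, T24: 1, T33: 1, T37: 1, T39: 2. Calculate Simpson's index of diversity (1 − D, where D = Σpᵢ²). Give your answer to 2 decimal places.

Total N = 1+1+4+4+1+6+1+1+1+1+2 = 23, so the proportions are 0.0435, 0.0435, 0.1739, 0.1739, 0.0435, 0.2609, 0.0435, 0.0435, 0.0435, 0.0435, 0.087 (working shown to 4 dp, full precision carried).
D = 0.0435² + 0.0435² + 0.1739² + 0.1739² + 0.0435² + 0.2609² + 0.0435² + 0.0435² + 0.0435² + 0.0435² + 0.087² = 0.0019 + 0.0019 + 0.0302 + 0.0302 + 0.0019 + 0.0681 + 0.0019 + 0.0019 + 0.0019 + 0.0019 + 0.0076 = 0.1493.
So 1 − D = 0.8507, i.e. 0.85 to 2 decimal places.

0.85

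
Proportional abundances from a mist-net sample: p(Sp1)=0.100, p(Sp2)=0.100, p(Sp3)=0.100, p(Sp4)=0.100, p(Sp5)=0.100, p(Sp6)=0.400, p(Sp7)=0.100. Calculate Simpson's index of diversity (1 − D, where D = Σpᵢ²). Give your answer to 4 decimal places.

0.7800

D = 0.1² + 0.1² + 0.1² + 0.1² + 0.1² + 0.4² + 0.1² = 0.010000 + 0.010000 + 0.010000 + 0.010000 + 0.010000 + 0.160000 + 0.010000 = 0.220000 (working shown to 6 dp, full precision carried).
So 1 − D = 0.780000, i.e. 0.7800 to 4 decimal places.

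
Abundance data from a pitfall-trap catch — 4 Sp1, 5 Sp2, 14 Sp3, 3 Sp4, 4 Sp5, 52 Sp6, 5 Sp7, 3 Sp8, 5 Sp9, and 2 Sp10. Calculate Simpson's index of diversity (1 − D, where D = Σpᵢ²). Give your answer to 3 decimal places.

Total N = 4+5+14+3+4+52+5+3+5+2 = 97, so the proportions are 0.04124, 0.05155, 0.14433, 0.03093, 0.04124, 0.53608, 0.05155, 0.03093, 0.05155, 0.02062 (working shown to 5 dp, full precision carried).
D = 0.04124² + 0.05155² + 0.14433² + 0.03093² + 0.04124² + 0.53608² + 0.05155² + 0.03093² + 0.05155² + 0.02062² = 0.00170 + 0.00266 + 0.02083 + 0.00096 + 0.00170 + 0.28738 + 0.00266 + 0.00096 + 0.00266 + 0.00043 = 0.32193.
So 1 − D = 0.67807, i.e. 0.678 to 3 decimal places.

0.678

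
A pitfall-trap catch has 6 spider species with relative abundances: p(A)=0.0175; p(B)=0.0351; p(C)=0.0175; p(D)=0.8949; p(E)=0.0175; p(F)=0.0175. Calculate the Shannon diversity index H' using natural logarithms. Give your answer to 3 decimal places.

Each pᵢ ln pᵢ term (working shown to 5 dp, full precision carried): 0.0175×(-4.04555)=-0.07080, 0.0351×(-3.34955)=-0.11757, 0.0175×(-4.04555)=-0.07080, 0.8949×(-0.11104)=-0.09937, 0.0175×(-4.04555)=-0.07080, 0.0175×(-4.04555)=-0.07080.
Sum = -0.50013, so H' = 0.500.

0.500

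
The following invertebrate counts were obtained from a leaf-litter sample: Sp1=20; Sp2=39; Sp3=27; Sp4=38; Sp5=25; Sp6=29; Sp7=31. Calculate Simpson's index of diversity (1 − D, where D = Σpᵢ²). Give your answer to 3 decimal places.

0.851

Total N = 20+39+27+38+25+29+31 = 209, so the proportions are 0.09569, 0.1866, 0.12919, 0.18182, 0.11962, 0.13876, 0.14833 (working shown to 5 dp, full precision carried).
D = 0.09569² + 0.1866² + 0.12919² + 0.18182² + 0.11962² + 0.13876² + 0.14833² = 0.00916 + 0.03482 + 0.01669 + 0.03306 + 0.01431 + 0.01925 + 0.02200 = 0.14929.
So 1 − D = 0.85071, i.e. 0.851 to 3 decimal places.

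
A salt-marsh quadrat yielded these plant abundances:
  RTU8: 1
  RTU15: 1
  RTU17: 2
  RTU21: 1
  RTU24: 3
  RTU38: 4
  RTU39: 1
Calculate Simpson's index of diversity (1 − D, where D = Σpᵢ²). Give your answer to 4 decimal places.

0.8047

Total N = 1+1+2+1+3+4+1 = 13, so the proportions are 0.076923, 0.076923, 0.153846, 0.076923, 0.230769, 0.307692, 0.076923 (working shown to 6 dp, full precision carried).
D = 0.076923² + 0.076923² + 0.153846² + 0.076923² + 0.230769² + 0.307692² + 0.076923² = 0.005917 + 0.005917 + 0.023669 + 0.005917 + 0.053254 + 0.094675 + 0.005917 = 0.195266.
So 1 − D = 0.804734, i.e. 0.8047 to 4 decimal places.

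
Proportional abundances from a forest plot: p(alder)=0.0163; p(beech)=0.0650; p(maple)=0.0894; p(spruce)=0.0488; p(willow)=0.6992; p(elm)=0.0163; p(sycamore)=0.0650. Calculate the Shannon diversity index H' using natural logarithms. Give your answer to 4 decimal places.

1.1030

Each pᵢ ln pᵢ term (working shown to 6 dp, full precision carried): 0.0163×(-4.116590)=-0.067100, 0.065×(-2.733368)=-0.177669, 0.0894×(-2.414635)=-0.215868, 0.0488×(-3.020025)=-0.147377, 0.6992×(-0.357818)=-0.250187, 0.0163×(-4.116590)=-0.067100, 0.065×(-2.733368)=-0.177669.
Sum = -1.102971, so H' = 1.1030.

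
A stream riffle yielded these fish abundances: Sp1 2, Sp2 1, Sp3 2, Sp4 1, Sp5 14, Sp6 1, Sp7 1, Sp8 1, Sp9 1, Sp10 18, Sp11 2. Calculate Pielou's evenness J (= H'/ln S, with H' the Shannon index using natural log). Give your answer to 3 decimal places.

0.695

Total N = 2+1+2+1+14+1+1+1+1+18+2 = 44, so the proportions are 0.04545, 0.02273, 0.04545, 0.02273, 0.31818, 0.02273, 0.02273, 0.02273, 0.02273, 0.40909, 0.04545 (working shown to 5 dp, full precision carried).
H' = −Σ pᵢ ln pᵢ = −((-0.14050) + (-0.08600) + (-0.14050) + (-0.08600) + (-0.36436) + (-0.08600) + (-0.08600) + (-0.08600) + (-0.08600) + (-0.36565) + (-0.14050)) = 1.66754.
With S = 11 species, ln S = 2.39790, so J = 1.66754/2.39790 = 0.69542, i.e. 0.695 to 3 decimal places.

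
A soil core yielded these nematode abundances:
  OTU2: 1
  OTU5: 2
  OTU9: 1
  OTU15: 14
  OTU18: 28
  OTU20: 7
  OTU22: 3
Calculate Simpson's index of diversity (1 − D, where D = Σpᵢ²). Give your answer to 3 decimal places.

0.667

Total N = 1+2+1+14+28+7+3 = 56, so the proportions are 0.01786, 0.03571, 0.01786, 0.25, 0.5, 0.125, 0.05357 (working shown to 5 dp, full precision carried).
D = 0.01786² + 0.03571² + 0.01786² + 0.25² + 0.5² + 0.125² + 0.05357² = 0.00032 + 0.00128 + 0.00032 + 0.06250 + 0.25000 + 0.01562 + 0.00287 = 0.33291.
So 1 − D = 0.66709, i.e. 0.667 to 3 decimal places.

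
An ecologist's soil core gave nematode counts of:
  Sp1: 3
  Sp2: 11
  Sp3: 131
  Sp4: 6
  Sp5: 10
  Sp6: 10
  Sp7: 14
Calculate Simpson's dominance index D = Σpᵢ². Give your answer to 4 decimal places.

0.5178

Total N = 3+11+131+6+10+10+14 = 185, so the proportions are 0.016216, 0.059459, 0.708108, 0.032432, 0.054054, 0.054054, 0.075676 (working shown to 6 dp, full precision carried).
D = 0.016216² + 0.059459² + 0.708108² + 0.032432² + 0.054054² + 0.054054² + 0.075676² = 0.000263 + 0.003535 + 0.501417 + 0.001052 + 0.002922 + 0.002922 + 0.005727 = 0.517838.
To 4 decimal places, D = 0.5178.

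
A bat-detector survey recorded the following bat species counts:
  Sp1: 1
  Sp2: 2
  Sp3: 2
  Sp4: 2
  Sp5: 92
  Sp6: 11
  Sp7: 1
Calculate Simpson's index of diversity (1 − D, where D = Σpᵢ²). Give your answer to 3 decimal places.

Total N = 1+2+2+2+92+11+1 = 111, so the proportions are 0.00901, 0.01802, 0.01802, 0.01802, 0.82883, 0.0991, 0.00901 (working shown to 5 dp, full precision carried).
D = 0.00901² + 0.01802² + 0.01802² + 0.01802² + 0.82883² + 0.0991² + 0.00901² = 0.00008 + 0.00032 + 0.00032 + 0.00032 + 0.68696 + 0.00982 + 0.00008 = 0.69791.
So 1 − D = 0.30209, i.e. 0.302 to 3 decimal places.

0.302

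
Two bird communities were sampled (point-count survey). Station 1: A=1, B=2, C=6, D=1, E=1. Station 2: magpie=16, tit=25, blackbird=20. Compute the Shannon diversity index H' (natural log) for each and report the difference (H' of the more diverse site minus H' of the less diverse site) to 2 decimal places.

Station 1: N=11, proportions 0.0909, 0.1818, 0.5455, 0.0909, 0.0909, giving H' = 1.2945 (working shown to 4 dp, full precision carried).
Station 2: N=61, proportions 0.2623, 0.4098, 0.3279, giving H' = 1.0822.
Difference = |1.2945 − 1.0822| = 0.2123, i.e. 0.21 to 2 decimal places.

0.21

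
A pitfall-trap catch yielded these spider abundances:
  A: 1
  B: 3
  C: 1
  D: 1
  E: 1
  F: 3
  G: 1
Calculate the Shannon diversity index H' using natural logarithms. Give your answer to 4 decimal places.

Total N = 1+3+1+1+1+3+1 = 11, so the proportions are 0.090909, 0.272727, 0.090909, 0.090909, 0.090909, 0.272727, 0.090909 (working shown to 6 dp, full precision carried).
Each pᵢ ln pᵢ term: 0.090909×(-2.397895)=-0.217990, 0.272727×(-1.299283)=-0.354350, 0.090909×(-2.397895)=-0.217990, 0.090909×(-2.397895)=-0.217990, 0.090909×(-2.397895)=-0.217990, 0.272727×(-1.299283)=-0.354350, 0.090909×(-2.397895)=-0.217990.
Sum = -1.798652, so H' = 1.7987.

1.7987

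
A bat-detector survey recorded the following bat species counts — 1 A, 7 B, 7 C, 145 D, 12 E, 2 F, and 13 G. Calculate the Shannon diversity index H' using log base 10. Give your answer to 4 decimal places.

0.3827

Total N = 1+7+7+145+12+2+13 = 187, so the proportions are 0.005348, 0.037433, 0.037433, 0.775401, 0.064171, 0.010695, 0.069519 (working shown to 6 dp, full precision carried).
Each pᵢ log₁₀ pᵢ term: 0.005348×(-2.271842)=-0.012149, 0.037433×(-1.426744)=-0.053408, 0.037433×(-1.426744)=-0.053408, 0.775401×(-0.110474)=-0.085661, 0.064171×(-1.192660)=-0.076534, 0.010695×(-1.970812)=-0.021078, 0.069519×(-1.157898)=-0.080496.
Sum = -0.382733, so H' = 0.3827.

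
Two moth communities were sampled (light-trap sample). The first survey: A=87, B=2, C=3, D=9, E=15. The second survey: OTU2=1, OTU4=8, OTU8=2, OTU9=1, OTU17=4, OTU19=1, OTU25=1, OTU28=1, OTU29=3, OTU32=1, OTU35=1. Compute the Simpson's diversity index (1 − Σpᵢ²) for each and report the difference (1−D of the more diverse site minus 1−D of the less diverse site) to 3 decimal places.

0.413

The first survey: N=116, proportions 0.75, 0.01724, 0.02586, 0.07759, 0.12931, giving 1−D = 0.41379 (working shown to 5 dp, full precision carried).
The second survey: N=24, proportions 0.04167, 0.33333, 0.08333, 0.04167, 0.16667, 0.04167, 0.04167, 0.04167, 0.125, 0.04167, 0.04167, giving 1−D = 0.82639.
Difference = |0.41379 − 0.82639| = 0.41260, i.e. 0.413 to 3 decimal places.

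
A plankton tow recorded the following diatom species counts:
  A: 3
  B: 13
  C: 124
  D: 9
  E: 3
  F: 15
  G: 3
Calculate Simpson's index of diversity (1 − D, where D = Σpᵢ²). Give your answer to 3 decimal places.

0.451

Total N = 3+13+124+9+3+15+3 = 170, so the proportions are 0.01765, 0.07647, 0.72941, 0.05294, 0.01765, 0.08824, 0.01765 (working shown to 5 dp, full precision carried).
D = 0.01765² + 0.07647² + 0.72941² + 0.05294² + 0.01765² + 0.08824² + 0.01765² = 0.00031 + 0.00585 + 0.53204 + 0.00280 + 0.00031 + 0.00779 + 0.00031 = 0.54941.
So 1 − D = 0.45059, i.e. 0.451 to 3 decimal places.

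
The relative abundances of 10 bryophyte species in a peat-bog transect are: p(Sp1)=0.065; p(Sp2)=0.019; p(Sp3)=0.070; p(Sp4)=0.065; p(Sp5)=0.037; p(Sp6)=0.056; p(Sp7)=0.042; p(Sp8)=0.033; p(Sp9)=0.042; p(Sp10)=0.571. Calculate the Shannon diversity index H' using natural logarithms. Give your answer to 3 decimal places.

Each pᵢ ln pᵢ term (working shown to 5 dp, full precision carried): 0.065×(-2.73337)=-0.17767, 0.019×(-3.96332)=-0.07530, 0.07×(-2.65926)=-0.18615, 0.065×(-2.73337)=-0.17767, 0.037×(-3.29684)=-0.12198, 0.056×(-2.88240)=-0.16141, 0.042×(-3.17009)=-0.13314, 0.033×(-3.41125)=-0.11257, 0.042×(-3.17009)=-0.13314, 0.571×(-0.56037)=-0.31997.
Sum = -1.59901, so H' = 1.599.

1.599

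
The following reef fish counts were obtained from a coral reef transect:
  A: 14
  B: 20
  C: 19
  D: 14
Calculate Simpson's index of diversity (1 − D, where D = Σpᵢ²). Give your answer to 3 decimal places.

0.743

Total N = 14+20+19+14 = 67, so the proportions are 0.20896, 0.29851, 0.28358, 0.20896 (working shown to 5 dp, full precision carried).
D = 0.20896² + 0.29851² + 0.28358² + 0.20896² = 0.04366 + 0.08911 + 0.08042 + 0.04366 = 0.25685.
So 1 − D = 0.74315, i.e. 0.743 to 3 decimal places.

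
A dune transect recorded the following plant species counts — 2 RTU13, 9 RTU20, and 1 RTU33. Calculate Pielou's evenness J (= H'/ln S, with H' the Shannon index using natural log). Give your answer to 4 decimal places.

0.6567

Total N = 2+9+1 = 12, so the proportions are 0.166667, 0.75, 0.083333 (working shown to 6 dp, full precision carried).
H' = −Σ pᵢ ln pᵢ = −((-0.298627) + (-0.215762) + (-0.207076)) = 0.721464.
With S = 3 species, ln S = 1.098612, so J = 0.721464/1.098612 = 0.656705, i.e. 0.6567 to 4 decimal places.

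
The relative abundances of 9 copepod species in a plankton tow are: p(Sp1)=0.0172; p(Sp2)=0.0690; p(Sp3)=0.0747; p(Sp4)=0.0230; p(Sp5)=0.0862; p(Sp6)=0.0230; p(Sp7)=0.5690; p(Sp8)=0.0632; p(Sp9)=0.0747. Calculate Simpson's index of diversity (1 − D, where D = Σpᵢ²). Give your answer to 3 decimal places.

0.648

D = 0.0172² + 0.069² + 0.0747² + 0.023² + 0.0862² + 0.023² + 0.569² + 0.0632² + 0.0747² = 0.00030 + 0.00476 + 0.00558 + 0.00053 + 0.00743 + 0.00053 + 0.32376 + 0.00399 + 0.00558 = 0.35246 (working shown to 5 dp, full precision carried).
So 1 − D = 0.64754, i.e. 0.648 to 3 decimal places.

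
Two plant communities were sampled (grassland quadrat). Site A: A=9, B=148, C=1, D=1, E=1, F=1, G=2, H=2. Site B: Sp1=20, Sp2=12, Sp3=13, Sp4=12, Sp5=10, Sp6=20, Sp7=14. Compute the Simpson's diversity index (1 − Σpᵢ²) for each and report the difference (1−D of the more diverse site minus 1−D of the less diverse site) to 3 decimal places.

0.656

Site A: N=165, proportions 0.05455, 0.89697, 0.00606, 0.00606, 0.00606, 0.00606, 0.01212, 0.01212, giving 1−D = 0.19203 (working shown to 5 dp, full precision carried).
Site B: N=101, proportions 0.19802, 0.11881, 0.12871, 0.11881, 0.09901, 0.19802, 0.13861, giving 1−D = 0.84776.
Difference = |0.19203 − 0.84776| = 0.65573, i.e. 0.656 to 3 decimal places.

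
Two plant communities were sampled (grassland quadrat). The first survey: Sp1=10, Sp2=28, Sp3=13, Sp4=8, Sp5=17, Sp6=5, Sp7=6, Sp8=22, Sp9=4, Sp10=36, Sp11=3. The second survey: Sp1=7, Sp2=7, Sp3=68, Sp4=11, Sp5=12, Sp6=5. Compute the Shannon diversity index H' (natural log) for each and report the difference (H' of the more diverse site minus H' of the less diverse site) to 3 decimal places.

The first survey: N=152, proportions 0.06579, 0.18421, 0.08553, 0.05263, 0.11184, 0.03289, 0.03947, 0.14474, 0.02632, 0.23684, 0.01974, giving H' = 2.13493 (working shown to 5 dp, full precision carried).
The second survey: N=110, proportions 0.06364, 0.06364, 0.61818, 0.1, 0.10909, 0.04545, giving H' = 1.26037.
Difference = |2.13493 − 1.26037| = 0.87456, i.e. 0.875 to 3 decimal places.

0.875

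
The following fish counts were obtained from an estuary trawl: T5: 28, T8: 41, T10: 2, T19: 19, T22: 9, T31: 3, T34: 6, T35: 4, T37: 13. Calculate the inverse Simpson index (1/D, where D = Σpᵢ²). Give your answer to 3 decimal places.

4.975

Total N = 28+41+2+19+9+3+6+4+13 = 125, so the proportions are 0.224, 0.328, 0.016, 0.152, 0.072, 0.024, 0.048, 0.032, 0.104 (working shown to 7 dp, full precision carried).
D = 0.224² + 0.328² + 0.016² + 0.152² + 0.072² + 0.024² + 0.048² + 0.032² + 0.104² = 0.0501760 + 0.1075840 + 0.0002560 + 0.0231040 + 0.0051840 + 0.0005760 + 0.0023040 + 0.0010240 + 0.0108160 = 0.2010240.
So 1/D = 4.97453, i.e. 4.975 to 3 decimal places.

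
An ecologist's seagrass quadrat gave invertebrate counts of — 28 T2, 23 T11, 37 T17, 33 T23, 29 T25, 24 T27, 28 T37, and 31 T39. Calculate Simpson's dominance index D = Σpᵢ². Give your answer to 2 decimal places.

Total N = 28+23+37+33+29+24+28+31 = 233, so the proportions are 0.1202, 0.0987, 0.1588, 0.1416, 0.1245, 0.103, 0.1202, 0.133 (working shown to 4 dp, full precision carried).
D = 0.1202² + 0.0987² + 0.1588² + 0.1416² + 0.1245² + 0.103² + 0.1202² + 0.133² = 0.0144 + 0.0097 + 0.0252 + 0.0201 + 0.0155 + 0.0106 + 0.0144 + 0.0177 = 0.1277.
To 2 decimal places, D = 0.13.

0.13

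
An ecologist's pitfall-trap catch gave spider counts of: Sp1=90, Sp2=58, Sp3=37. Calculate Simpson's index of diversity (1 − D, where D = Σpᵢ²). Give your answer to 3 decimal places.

0.625

Total N = 90+58+37 = 185, so the proportions are 0.48649, 0.31351, 0.2 (working shown to 5 dp, full precision carried).
D = 0.48649² + 0.31351² + 0.2² = 0.23667 + 0.09829 + 0.04000 = 0.37496.
So 1 − D = 0.62504, i.e. 0.625 to 3 decimal places.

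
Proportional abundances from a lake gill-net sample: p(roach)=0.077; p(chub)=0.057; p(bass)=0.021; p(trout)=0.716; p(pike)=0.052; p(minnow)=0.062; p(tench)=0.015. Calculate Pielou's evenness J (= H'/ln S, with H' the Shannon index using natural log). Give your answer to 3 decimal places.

H' = −Σ pᵢ ln pᵢ = −((-0.19742) + (-0.16329) + (-0.08113) + (-0.23920) + (-0.15374) + (-0.17240) + (-0.06300)) = 1.07017 (working shown to 5 dp, full precision carried).
With S = 7 species, ln S = 1.94591, so J = 1.07017/1.94591 = 0.54996, i.e. 0.550 to 3 decimal places.

0.550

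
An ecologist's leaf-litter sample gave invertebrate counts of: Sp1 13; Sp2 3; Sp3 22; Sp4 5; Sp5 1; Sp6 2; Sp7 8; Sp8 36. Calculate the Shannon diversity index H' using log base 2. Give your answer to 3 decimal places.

Total N = 13+3+22+5+1+2+8+36 = 90, so the proportions are 0.14444, 0.03333, 0.24444, 0.05556, 0.01111, 0.02222, 0.08889, 0.4 (working shown to 5 dp, full precision carried).
Each pᵢ log₂ pᵢ term: 0.14444×(-2.79141)=-0.40320, 0.03333×(-4.90689)=-0.16356, 0.24444×(-2.03242)=-0.49681, 0.05556×(-4.16993)=-0.23166, 0.01111×(-6.49185)=-0.07213, 0.02222×(-5.49185)=-0.12204, 0.08889×(-3.49185)=-0.31039, 0.4×(-1.32193)=-0.52877.
Sum = -2.32857, so H' = 2.329.

2.329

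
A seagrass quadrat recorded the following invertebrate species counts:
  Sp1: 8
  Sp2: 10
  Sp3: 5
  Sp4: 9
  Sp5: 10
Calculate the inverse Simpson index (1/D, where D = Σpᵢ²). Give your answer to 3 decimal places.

Total N = 8+10+5+9+10 = 42, so the proportions are 0.1904762, 0.2380952, 0.1190476, 0.2142857, 0.2380952 (working shown to 7 dp, full precision carried).
D = 0.1904762² + 0.2380952² + 0.1190476² + 0.2142857² + 0.2380952² = 0.0362812 + 0.0566893 + 0.0141723 + 0.0459184 + 0.0566893 = 0.2097506.
So 1/D = 4.76757, i.e. 4.768 to 3 decimal places.

4.768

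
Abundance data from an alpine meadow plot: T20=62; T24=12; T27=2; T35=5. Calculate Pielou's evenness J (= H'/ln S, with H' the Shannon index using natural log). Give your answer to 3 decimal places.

0.542

Total N = 62+12+2+5 = 81, so the proportions are 0.76543, 0.14815, 0.02469, 0.06173 (working shown to 5 dp, full precision carried).
H' = −Σ pᵢ ln pᵢ = −((-0.20461) + (-0.28290) + (-0.09139) + (-0.17191)) = 0.75081.
With S = 4 species, ln S = 1.38629, so J = 0.75081/1.38629 = 0.54160, i.e. 0.542 to 3 decimal places.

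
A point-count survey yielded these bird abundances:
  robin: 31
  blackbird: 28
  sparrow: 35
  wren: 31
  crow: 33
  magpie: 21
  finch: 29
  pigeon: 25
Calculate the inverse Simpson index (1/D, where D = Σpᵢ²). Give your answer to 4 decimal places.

Total N = 31+28+35+31+33+21+29+25 = 233, so the proportions are 0.13304721, 0.12017167, 0.15021459, 0.13304721, 0.1416309, 0.09012876, 0.12446352, 0.10729614 (working shown to 8 dp, full precision carried).
D = 0.13304721² + 0.12017167² + 0.15021459² + 0.13304721² + 0.1416309² + 0.09012876² + 0.12446352² + 0.10729614² = 0.01770156 + 0.01444123 + 0.02256442 + 0.01770156 + 0.02005931 + 0.00812319 + 0.01549117 + 0.01151246 = 0.12759491.
So 1/D = 7.837303, i.e. 7.8373 to 4 decimal places.

7.8373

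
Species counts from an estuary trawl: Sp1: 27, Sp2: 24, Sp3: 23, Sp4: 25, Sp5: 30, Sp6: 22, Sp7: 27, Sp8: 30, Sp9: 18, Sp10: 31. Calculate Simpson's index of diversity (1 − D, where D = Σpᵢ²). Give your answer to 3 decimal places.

0.898

Total N = 27+24+23+25+30+22+27+30+18+31 = 257, so the proportions are 0.10506, 0.09339, 0.08949, 0.09728, 0.11673, 0.0856, 0.10506, 0.11673, 0.07004, 0.12062 (working shown to 5 dp, full precision carried).
D = 0.10506² + 0.09339² + 0.08949² + 0.09728² + 0.11673² + 0.0856² + 0.10506² + 0.11673² + 0.07004² + 0.12062² = 0.01104 + 0.00872 + 0.00801 + 0.00946 + 0.01363 + 0.00733 + 0.01104 + 0.01363 + 0.00491 + 0.01455 = 0.10230.
So 1 − D = 0.89770, i.e. 0.898 to 3 decimal places.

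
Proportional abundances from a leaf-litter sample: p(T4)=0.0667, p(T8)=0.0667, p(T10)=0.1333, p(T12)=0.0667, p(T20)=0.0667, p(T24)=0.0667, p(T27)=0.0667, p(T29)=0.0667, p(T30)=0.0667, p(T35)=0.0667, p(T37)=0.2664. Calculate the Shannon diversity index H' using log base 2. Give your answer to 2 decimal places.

3.24

Each pᵢ log₂ pᵢ term (working shown to 4 dp, full precision carried): 0.0667×(-3.9062)=-0.2605, 0.0667×(-3.9062)=-0.2605, 0.1333×(-2.9073)=-0.3875, 0.0667×(-3.9062)=-0.2605, 0.0667×(-3.9062)=-0.2605, 0.0667×(-3.9062)=-0.2605, 0.0667×(-3.9062)=-0.2605, 0.0667×(-3.9062)=-0.2605, 0.0667×(-3.9062)=-0.2605, 0.0667×(-3.9062)=-0.2605, 0.2664×(-1.9083)=-0.5084.
Sum = -3.2408, so H' = 3.24.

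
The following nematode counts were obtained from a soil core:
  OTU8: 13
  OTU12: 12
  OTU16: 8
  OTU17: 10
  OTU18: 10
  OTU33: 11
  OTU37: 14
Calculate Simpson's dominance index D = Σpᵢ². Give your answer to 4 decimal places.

Total N = 13+12+8+10+10+11+14 = 78, so the proportions are 0.166667, 0.153846, 0.102564, 0.128205, 0.128205, 0.141026, 0.179487 (working shown to 6 dp, full precision carried).
D = 0.166667² + 0.153846² + 0.102564² + 0.128205² + 0.128205² + 0.141026² + 0.179487² = 0.027778 + 0.023669 + 0.010519 + 0.016437 + 0.016437 + 0.019888 + 0.032216 = 0.146943.
To 4 decimal places, D = 0.1469.

0.1469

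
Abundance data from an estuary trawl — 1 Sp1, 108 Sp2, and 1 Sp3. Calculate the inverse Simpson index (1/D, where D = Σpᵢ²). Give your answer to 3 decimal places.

Total N = 1+108+1 = 110, so the proportions are 0.009091, 0.981818, 0.009091 (working shown to 6 dp, full precision carried).
D = 0.009091² + 0.981818² + 0.009091² = 0.000083 + 0.963967 + 0.000083 = 0.964132.
So 1/D = 1.03720, i.e. 1.037 to 3 decimal places.

1.037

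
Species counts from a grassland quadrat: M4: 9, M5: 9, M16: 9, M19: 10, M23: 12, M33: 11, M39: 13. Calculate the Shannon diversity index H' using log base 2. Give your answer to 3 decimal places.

Total N = 9+9+9+10+12+11+13 = 73, so the proportions are 0.12329, 0.12329, 0.12329, 0.13699, 0.16438, 0.15068, 0.17808 (working shown to 5 dp, full precision carried).
Each pᵢ log₂ pᵢ term: 0.12329×(-3.01990)=-0.37232, 0.12329×(-3.01990)=-0.37232, 0.12329×(-3.01990)=-0.37232, 0.13699×(-2.86790)=-0.39286, 0.16438×(-2.60486)=-0.42820, 0.15068×(-2.73039)=-0.41143, 0.17808×(-2.48938)=-0.44332.
Sum = -2.79275, so H' = 2.793.

2.793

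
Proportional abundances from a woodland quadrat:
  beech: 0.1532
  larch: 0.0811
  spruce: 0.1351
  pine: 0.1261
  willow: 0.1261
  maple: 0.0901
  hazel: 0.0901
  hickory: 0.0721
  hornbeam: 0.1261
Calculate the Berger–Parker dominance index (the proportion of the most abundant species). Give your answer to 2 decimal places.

The largest proportion is 0.1532, i.e. d = 0.15 to 2 decimal places.

0.15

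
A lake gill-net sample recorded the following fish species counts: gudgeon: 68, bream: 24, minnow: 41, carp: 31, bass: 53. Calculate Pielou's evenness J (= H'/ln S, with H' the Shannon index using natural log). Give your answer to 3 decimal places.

0.959

Total N = 68+24+41+31+53 = 217, so the proportions are 0.313364, 0.110599, 0.18894, 0.142857, 0.24424 (working shown to 6 dp, full precision carried).
H' = −Σ pᵢ ln pᵢ = −((-0.363624) + (-0.243522) + (-0.314836) + (-0.277987) + (-0.344282)) = 1.544251.
With S = 5 species, ln S = 1.609438, so J = 1.544251/1.609438 = 0.959497, i.e. 0.959 to 3 decimal places.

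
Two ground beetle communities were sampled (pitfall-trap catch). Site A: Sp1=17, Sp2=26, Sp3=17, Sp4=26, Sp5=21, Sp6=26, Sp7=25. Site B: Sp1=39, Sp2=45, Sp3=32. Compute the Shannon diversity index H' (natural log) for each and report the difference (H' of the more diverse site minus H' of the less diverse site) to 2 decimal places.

Site A: N=158, proportions 0.1076, 0.1646, 0.1076, 0.1646, 0.1329, 0.1646, 0.1582, giving H' = 1.9305 (working shown to 4 dp, full precision carried).
Site B: N=116, proportions 0.3362, 0.3879, 0.2759, giving H' = 1.0891.
Difference = |1.9305 − 1.0891| = 0.8414, i.e. 0.84 to 2 decimal places.

0.84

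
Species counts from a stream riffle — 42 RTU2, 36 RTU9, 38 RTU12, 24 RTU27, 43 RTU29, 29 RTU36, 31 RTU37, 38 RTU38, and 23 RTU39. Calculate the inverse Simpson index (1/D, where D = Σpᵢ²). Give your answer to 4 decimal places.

8.6338

Total N = 42+36+38+24+43+29+31+38+23 = 304, so the proportions are 0.13815789, 0.11842105, 0.125, 0.07894737, 0.14144737, 0.09539474, 0.10197368, 0.125, 0.07565789 (working shown to 8 dp, full precision carried).
D = 0.13815789² + 0.11842105² + 0.125² + 0.07894737² + 0.14144737² + 0.09539474² + 0.10197368² + 0.125² + 0.07565789² = 0.01908760 + 0.01402355 + 0.01562500 + 0.00623269 + 0.02000736 + 0.00910016 + 0.01039863 + 0.01562500 + 0.00572412 = 0.11582410.
So 1/D = 8.633782, i.e. 8.6338 to 4 decimal places.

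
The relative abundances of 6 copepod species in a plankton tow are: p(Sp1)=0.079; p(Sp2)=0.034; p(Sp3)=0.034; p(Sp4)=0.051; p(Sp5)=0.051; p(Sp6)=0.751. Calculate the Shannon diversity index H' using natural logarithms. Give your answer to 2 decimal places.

0.95

Each pᵢ ln pᵢ term (working shown to 4 dp, full precision carried): 0.079×(-2.5383)=-0.2005, 0.034×(-3.3814)=-0.1150, 0.034×(-3.3814)=-0.1150, 0.051×(-2.9759)=-0.1518, 0.051×(-2.9759)=-0.1518, 0.751×(-0.2863)=-0.2150.
Sum = -0.9491, so H' = 0.95.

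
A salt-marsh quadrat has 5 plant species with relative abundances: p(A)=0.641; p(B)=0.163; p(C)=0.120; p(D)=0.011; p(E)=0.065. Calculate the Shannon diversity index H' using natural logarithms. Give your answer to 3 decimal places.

Each pᵢ ln pᵢ term (working shown to 5 dp, full precision carried): 0.641×(-0.44473)=-0.28507, 0.163×(-1.81401)=-0.29568, 0.12×(-2.12026)=-0.25443, 0.011×(-4.50986)=-0.04961, 0.065×(-2.73337)=-0.17767.
Sum = -1.06246, so H' = 1.062.

1.062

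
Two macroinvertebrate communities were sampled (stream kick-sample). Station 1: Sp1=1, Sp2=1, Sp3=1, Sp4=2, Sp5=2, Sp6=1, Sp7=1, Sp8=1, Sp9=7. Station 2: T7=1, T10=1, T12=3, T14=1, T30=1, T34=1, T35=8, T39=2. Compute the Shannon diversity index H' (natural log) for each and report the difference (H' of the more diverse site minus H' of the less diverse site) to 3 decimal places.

0.163

Station 1: N=17, proportions 0.058824, 0.058824, 0.058824, 0.117647, 0.117647, 0.058824, 0.058824, 0.058824, 0.411765, giving H' = 1.868863 (working shown to 6 dp, full precision carried).
Station 2: N=18, proportions 0.055556, 0.055556, 0.166667, 0.055556, 0.055556, 0.055556, 0.444444, 0.111111, giving H' = 1.706057.
Difference = |1.868863 − 1.706057| = 0.162806, i.e. 0.163 to 3 decimal places.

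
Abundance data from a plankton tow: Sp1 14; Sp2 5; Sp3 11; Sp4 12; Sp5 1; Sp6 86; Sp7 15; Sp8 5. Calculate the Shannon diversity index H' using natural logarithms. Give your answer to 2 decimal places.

1.43

Total N = 14+5+11+12+1+86+15+5 = 149, so the proportions are 0.094, 0.0336, 0.0738, 0.0805, 0.0067, 0.5772, 0.1007, 0.0336 (working shown to 4 dp, full precision carried).
Each pᵢ ln pᵢ term: 0.094×(-2.3649)=-0.2222, 0.0336×(-3.3945)=-0.1139, 0.0738×(-2.6061)=-0.1924, 0.0805×(-2.5190)=-0.2029, 0.0067×(-5.0039)=-0.0336, 0.5772×(-0.5496)=-0.3172, 0.1007×(-2.2959)=-0.2311, 0.0336×(-3.3945)=-0.1139.
Sum = -1.4272, so H' = 1.43.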